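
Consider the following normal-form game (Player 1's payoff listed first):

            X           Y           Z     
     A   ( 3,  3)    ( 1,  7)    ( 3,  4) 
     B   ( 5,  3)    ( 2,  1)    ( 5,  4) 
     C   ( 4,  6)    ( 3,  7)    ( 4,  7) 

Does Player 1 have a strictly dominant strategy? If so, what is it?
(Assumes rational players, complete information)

No strictly dominant strategy exists for Player 1

Work:
A strategy strictly dominates another if it gives a strictly higher payoff against every opponent action. Compare each pair of P1's strategies column-by-column:
  A vs B: [3 vs 5, 1 vs 2, 3 vs 5] → A does not strictly dominate B (column X: 3 ≤ 5)
  A vs C: [3 vs 4, 1 vs 3, 3 vs 4] → A does not strictly dominate C (column X: 3 ≤ 4)
  B vs A: [5 vs 3, 2 vs 1, 5 vs 3] → B strictly dominates A
  B vs C: [5 vs 4, 2 vs 3, 5 vs 4] → B does not strictly dominate C (column Y: 2 ≤ 3)
  C vs A: [4 vs 3, 3 vs 1, 4 vs 3] → C strictly dominates A
  C vs B: [4 vs 5, 3 vs 2, 4 vs 5] → C does not strictly dominate B (column X: 4 ≤ 5)
No single strategy strictly dominates all others → no strictly dominant strategy.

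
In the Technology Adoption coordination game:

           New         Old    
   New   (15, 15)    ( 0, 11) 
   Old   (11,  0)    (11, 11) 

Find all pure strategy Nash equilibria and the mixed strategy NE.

Pure NE: (New, New) and (Old, Old); Mixed NE: p = 0.7333, q = 0.7333

Work:
Check pure NE:
(New, New): (15, 15) - no unilateral deviation beneficial
(Old, Old): (11, 11) - no unilateral deviation beneficial
Mixed NE: P1 plays New with p = 0.7333, P2 plays New with q = 0.7333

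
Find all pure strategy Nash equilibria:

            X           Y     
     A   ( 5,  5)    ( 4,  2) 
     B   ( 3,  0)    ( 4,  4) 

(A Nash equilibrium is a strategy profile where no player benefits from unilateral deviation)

Nash equilibrium: (A, X), (B, Y)

Work:
Best responses:
  P1 vs X: payoffs [5, 3] → best response A (payoff 5)
  P1 vs Y: payoffs [4, 4] → best response A/B (payoff 4)
  P2 vs A: payoffs [5, 2] → best response X (payoff 5)
  P2 vs B: payoffs [0, 4] → best response Y (payoff 4)
Mutual best responses: (A,X), (B,Y) → Nash equilibria.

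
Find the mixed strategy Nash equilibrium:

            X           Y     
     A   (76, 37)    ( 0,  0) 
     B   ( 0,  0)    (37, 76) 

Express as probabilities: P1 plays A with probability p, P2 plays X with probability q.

p = 0.6726, q = 0.3274

Work:
Find probabilities that make opponent indifferent:
P2 chooses q to make P1 indifferent between A and B
P1 chooses p to make P2 indifferent between X and Y
Mixed NE: P1 plays (A: 0.6726, B: 0.3274), P2 plays (X: 0.3274, Y: 0.6726)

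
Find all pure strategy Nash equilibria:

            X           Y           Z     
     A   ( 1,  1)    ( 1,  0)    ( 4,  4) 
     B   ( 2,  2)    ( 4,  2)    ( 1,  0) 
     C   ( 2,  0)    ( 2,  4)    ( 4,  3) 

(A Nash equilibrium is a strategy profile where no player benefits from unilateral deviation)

Nash equilibrium: (A, Z), (B, X), (B, Y)

Work:
Best responses:
  P1 vs X: payoffs [1, 2, 2] → best response B/C (payoff 2)
  P1 vs Y: payoffs [1, 4, 2] → best response B (payoff 4)
  P1 vs Z: payoffs [4, 1, 4] → best response A/C (payoff 4)
  P2 vs A: payoffs [1, 0, 4] → best response Z (payoff 4)
  P2 vs B: payoffs [2, 2, 0] → best response X/Y (payoff 2)
  P2 vs C: payoffs [0, 4, 3] → best response Y (payoff 4)
Mutual best responses: (A,Z), (B,X), (B,Y) → Nash equilibria.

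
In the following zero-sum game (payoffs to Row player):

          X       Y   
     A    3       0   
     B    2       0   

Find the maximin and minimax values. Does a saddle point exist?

Maximin = 0, Minimax = 0, Saddle: True

Work:
Row minimums: [0, 0] → maximin = 0
Column maximums: [3, 0] → minimax = 0
Saddle point exists! Game value = 0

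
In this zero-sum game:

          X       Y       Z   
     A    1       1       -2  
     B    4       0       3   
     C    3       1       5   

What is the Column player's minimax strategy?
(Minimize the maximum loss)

Column should play Y, value = 1

Work:
Column player minimizes Row's maximum payoff:
Column X: max payoff to Row = 4
Column Y: max payoff to Row = 1
Column Z: max payoff to Row = 5
Minimum is 1, achieved by column Y.
Minimax strategy: Y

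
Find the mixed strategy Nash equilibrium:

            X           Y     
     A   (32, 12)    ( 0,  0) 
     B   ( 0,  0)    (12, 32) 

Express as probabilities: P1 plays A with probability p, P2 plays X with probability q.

p = 0.7273, q = 0.2727

Work:
Find probabilities that make opponent indifferent:
P2 chooses q to make P1 indifferent between A and B
P1 chooses p to make P2 indifferent between X and Y
Mixed NE: P1 plays (A: 0.7273, B: 0.2727), P2 plays (X: 0.2727, Y: 0.7273)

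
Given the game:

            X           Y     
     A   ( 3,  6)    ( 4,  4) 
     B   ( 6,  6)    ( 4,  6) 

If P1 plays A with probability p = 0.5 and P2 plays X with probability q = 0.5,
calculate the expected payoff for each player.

E[P1] = 4.25, E[P2] = 5.5

Work:
E[P1] = p·q·π₁(A,X) + p·(1-q)·π₁(A,Y) + (1-p)·q·π₁(B,X) + (1-p)·(1-q)·π₁(B,Y)
= 0.5·0.5·3 + 0.5·0.5·4 + 0.5·0.5·6 + 0.5·0.5·4
= 4.25

E[P2] = 5.5 (similar calculation)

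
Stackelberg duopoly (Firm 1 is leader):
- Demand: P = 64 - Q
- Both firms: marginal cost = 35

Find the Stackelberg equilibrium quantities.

q₁* (leader) = 14.5, q₂* (follower) = 7.25

Work:
Follower's reaction: q₂ = (a - c - q₁)/2
Leader substitutes: π₁ = q₁·(a - q₁ - (a-c-q₁)/2 - c)
FOC: q₁* = (64 - 35)/2 = 14.50
Then: q₂* = (64 - 35 - 14.5)/2 = 7.25
Leader has first-mover advantage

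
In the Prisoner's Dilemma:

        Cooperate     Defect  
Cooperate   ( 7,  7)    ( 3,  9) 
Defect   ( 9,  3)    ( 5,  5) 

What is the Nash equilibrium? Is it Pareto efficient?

(Defect, Defect) is NE; not Pareto efficient

Work:
Defect dominates Cooperate for both players:
If P2 cooperates: Defect (9) > Cooperate (7)
If P2 defects: Defect (5) > Cooperate (3)
NE: (Defect, Defect) with payoff (5, 5)
But (Cooperate, Cooperate) = (7, 7) Pareto dominates (5, 5)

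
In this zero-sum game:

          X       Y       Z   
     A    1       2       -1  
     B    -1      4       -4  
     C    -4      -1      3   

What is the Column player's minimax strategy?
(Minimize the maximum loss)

Column should play X, value = 1

Work:
Column player minimizes Row's maximum payoff:
Column X: max payoff to Row = 1
Column Y: max payoff to Row = 4
Column Z: max payoff to Row = 3
Minimum is 1, achieved by column X.
Minimax strategy: X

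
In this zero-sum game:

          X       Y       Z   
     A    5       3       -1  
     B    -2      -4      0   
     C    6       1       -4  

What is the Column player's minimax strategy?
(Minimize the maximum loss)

Column should play Z, value = 0

Work:
Column player minimizes Row's maximum payoff:
Column X: max payoff to Row = 6
Column Y: max payoff to Row = 3
Column Z: max payoff to Row = 0
Minimum is 0, achieved by column Z.
Minimax strategy: Z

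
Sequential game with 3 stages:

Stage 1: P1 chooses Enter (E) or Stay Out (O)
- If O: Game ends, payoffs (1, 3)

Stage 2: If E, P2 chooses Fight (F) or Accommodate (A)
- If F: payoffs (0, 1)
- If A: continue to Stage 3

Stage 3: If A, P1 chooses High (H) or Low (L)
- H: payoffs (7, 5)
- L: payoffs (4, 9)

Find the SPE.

SPE: (E, A, H); Outcome (7, 5)

Work:
Stage 3: P1 chooses H (7 vs 4)
Stage 2: P2: F->1, A->5 (anticipating H). Choose A
Stage 1: P1: O->1, E->7 (anticipating A, H). Choose E
SPE path: E -> A -> H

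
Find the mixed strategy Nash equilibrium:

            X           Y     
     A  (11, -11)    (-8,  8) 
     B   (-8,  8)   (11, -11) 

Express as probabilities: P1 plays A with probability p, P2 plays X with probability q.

p = 0.5, q = 0.5

Work:
Find probabilities that make opponent indifferent:
P2 chooses q to make P1 indifferent between A and B
P1 chooses p to make P2 indifferent between X and Y
Mixed NE: P1 plays (A: 0.5, B: 0.5), P2 plays (X: 0.5, Y: 0.5)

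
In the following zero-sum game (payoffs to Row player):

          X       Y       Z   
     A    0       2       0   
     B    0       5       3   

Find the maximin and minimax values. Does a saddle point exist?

Maximin = 0, Minimax = 0, Saddle: True

Work:
Row minimums: [0, 0] → maximin = 0
Column maximums: [0, 5, 3] → minimax = 0
Saddle point exists! Game value = 0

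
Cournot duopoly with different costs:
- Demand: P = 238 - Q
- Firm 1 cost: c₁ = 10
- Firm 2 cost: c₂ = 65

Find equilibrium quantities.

q₁* = 94.33, q₂* = 39.33

Work:
Reaction: q₁ = (238 - 10 - q₂)/2
Reaction: q₂ = (238 - 65 - q₁)/2
Solve simultaneously:
q₁* = (238 - 2×10 + 65)/3 = 94.33
q₂* = (238 - 2×65 + 10)/3 = 39.33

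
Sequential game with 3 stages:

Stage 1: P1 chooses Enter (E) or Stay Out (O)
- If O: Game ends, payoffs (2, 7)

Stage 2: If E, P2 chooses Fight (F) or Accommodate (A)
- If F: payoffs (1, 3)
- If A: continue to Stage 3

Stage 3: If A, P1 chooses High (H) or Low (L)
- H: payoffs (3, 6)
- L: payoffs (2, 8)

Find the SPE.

SPE: (E, A, H); Outcome (3, 6)

Work:
Stage 3: P1 chooses H (3 vs 2)
Stage 2: P2: F->3, A->6 (anticipating H). Choose A
Stage 1: P1: O->2, E->3 (anticipating A, H). Choose E
SPE path: E -> A -> H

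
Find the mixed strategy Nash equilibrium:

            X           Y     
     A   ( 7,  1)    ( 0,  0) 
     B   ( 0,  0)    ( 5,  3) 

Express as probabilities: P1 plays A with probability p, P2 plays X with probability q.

p = 0.75, q = 0.4167

Work:
Find probabilities that make opponent indifferent:
P2 chooses q to make P1 indifferent between A and B
P1 chooses p to make P2 indifferent between X and Y
Mixed NE: P1 plays (A: 0.75, B: 0.25), P2 plays (X: 0.4167, Y: 0.5833)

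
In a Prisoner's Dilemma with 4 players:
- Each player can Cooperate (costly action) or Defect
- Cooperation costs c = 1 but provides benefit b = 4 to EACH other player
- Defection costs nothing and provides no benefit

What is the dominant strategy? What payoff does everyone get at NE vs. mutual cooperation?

Dominant: Defect; NE payoff = 0; Coop payoff = 11

Work:
Defect dominates (saves cost c = 1, benefit to others is external)
NE: All defect → everyone gets 0
If all cooperate: each receives (3)×4 - 1 = 11
Social dilemma: 11 > 0 but NE gives 0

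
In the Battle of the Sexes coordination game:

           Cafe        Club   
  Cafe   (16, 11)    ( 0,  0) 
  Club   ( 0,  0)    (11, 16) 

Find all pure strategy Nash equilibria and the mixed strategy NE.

Pure NE: (Cafe, Cafe) and (Club, Club); Mixed NE: p = 0.5926, q = 0.4074

Work:
Check pure NE:
(Cafe, Cafe): (16, 11) - no unilateral deviation beneficial
(Club, Club): (11, 16) - no unilateral deviation beneficial
Mixed NE: P1 plays Cafe with p = 0.5926, P2 plays Cafe with q = 0.4074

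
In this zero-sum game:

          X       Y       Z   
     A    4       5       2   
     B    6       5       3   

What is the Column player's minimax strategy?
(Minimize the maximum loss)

Column should play Z, value = 3

Work:
Column player minimizes Row's maximum payoff:
Column X: max payoff to Row = 6
Column Y: max payoff to Row = 5
Column Z: max payoff to Row = 3
Minimum is 3, achieved by column Z.
Minimax strategy: Z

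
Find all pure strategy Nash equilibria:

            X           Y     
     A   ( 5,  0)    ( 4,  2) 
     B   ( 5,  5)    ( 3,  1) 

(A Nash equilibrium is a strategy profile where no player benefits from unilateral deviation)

Nash equilibrium: (A, Y), (B, X)

Work:
Best responses:
  P1 vs X: payoffs [5, 5] → best response A/B (payoff 5)
  P1 vs Y: payoffs [4, 3] → best response A (payoff 4)
  P2 vs A: payoffs [0, 2] → best response Y (payoff 2)
  P2 vs B: payoffs [5, 1] → best response X (payoff 5)
Mutual best responses: (A,Y), (B,X) → Nash equilibria.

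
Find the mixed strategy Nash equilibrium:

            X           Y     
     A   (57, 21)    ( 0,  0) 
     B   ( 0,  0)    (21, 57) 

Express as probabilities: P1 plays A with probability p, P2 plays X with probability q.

p = 0.7308, q = 0.2692

Work:
Find probabilities that make opponent indifferent:
P2 chooses q to make P1 indifferent between A and B
P1 chooses p to make P2 indifferent between X and Y
Mixed NE: P1 plays (A: 0.7308, B: 0.2692), P2 plays (X: 0.2692, Y: 0.7308)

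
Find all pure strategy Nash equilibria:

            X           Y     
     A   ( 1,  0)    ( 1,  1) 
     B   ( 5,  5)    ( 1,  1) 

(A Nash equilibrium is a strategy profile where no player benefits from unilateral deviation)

Nash equilibrium: (A, Y), (B, X)

Work:
Best responses:
  P1 vs X: payoffs [1, 5] → best response B (payoff 5)
  P1 vs Y: payoffs [1, 1] → best response A/B (payoff 1)
  P2 vs A: payoffs [0, 1] → best response Y (payoff 1)
  P2 vs B: payoffs [5, 1] → best response X (payoff 5)
Mutual best responses: (A,Y), (B,X) → Nash equilibria.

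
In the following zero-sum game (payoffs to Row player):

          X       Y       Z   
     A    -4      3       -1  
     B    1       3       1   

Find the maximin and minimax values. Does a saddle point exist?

Maximin = 1, Minimax = 1, Saddle: True

Work:
Row minimums: [-4, 1] → maximin = 1
Column maximums: [1, 3, 1] → minimax = 1
Saddle point exists! Game value = 1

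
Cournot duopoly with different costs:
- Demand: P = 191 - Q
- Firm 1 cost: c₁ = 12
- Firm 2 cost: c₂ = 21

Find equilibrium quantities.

q₁* = 62.67, q₂* = 53.67

Work:
Reaction: q₁ = (191 - 12 - q₂)/2
Reaction: q₂ = (191 - 21 - q₁)/2
Solve simultaneously:
q₁* = (191 - 2×12 + 21)/3 = 62.67
q₂* = (191 - 2×21 + 12)/3 = 53.67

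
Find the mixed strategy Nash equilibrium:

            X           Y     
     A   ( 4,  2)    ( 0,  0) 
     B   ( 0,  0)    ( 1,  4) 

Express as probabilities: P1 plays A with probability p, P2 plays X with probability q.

p = 0.6667, q = 0.2

Work:
Find probabilities that make opponent indifferent:
P2 chooses q to make P1 indifferent between A and B
P1 chooses p to make P2 indifferent between X and Y
Mixed NE: P1 plays (A: 0.6667, B: 0.3333), P2 plays (X: 0.2, Y: 0.8)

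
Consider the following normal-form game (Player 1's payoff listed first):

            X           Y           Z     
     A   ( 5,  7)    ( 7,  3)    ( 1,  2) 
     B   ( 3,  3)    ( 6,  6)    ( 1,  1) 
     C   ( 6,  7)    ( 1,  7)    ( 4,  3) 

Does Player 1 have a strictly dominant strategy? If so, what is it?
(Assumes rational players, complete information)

No strictly dominant strategy exists for Player 1

Work:
A strategy strictly dominates another if it gives a strictly higher payoff against every opponent action. Compare each pair of P1's strategies column-by-column:
  A vs B: [5 vs 3, 7 vs 6, 1 vs 1] → A does not strictly dominate B (column Z: 1 ≤ 1)
  A vs C: [5 vs 6, 7 vs 1, 1 vs 4] → A does not strictly dominate C (column X: 5 ≤ 6)
  B vs A: [3 vs 5, 6 vs 7, 1 vs 1] → B does not strictly dominate A (column X: 3 ≤ 5)
  B vs C: [3 vs 6, 6 vs 1, 1 vs 4] → B does not strictly dominate C (column X: 3 ≤ 6)
  C vs A: [6 vs 5, 1 vs 7, 4 vs 1] → C does not strictly dominate A (column Y: 1 ≤ 7)
  C vs B: [6 vs 3, 1 vs 6, 4 vs 1] → C does not strictly dominate B (column Y: 1 ≤ 6)
No single strategy strictly dominates all others → no strictly dominant strategy.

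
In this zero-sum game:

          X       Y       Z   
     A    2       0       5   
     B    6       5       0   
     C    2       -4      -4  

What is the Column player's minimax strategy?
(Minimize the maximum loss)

Column should play Y or Z (all achieve the minimum), value = 5

Work:
Column player minimizes Row's maximum payoff:
Column X: max payoff to Row = 6
Column Y: max payoff to Row = 5
Column Z: max payoff to Row = 5
Minimum is 5, achieved by columns Y, Z (tied).
Each of Y or Z is a minimax strategy.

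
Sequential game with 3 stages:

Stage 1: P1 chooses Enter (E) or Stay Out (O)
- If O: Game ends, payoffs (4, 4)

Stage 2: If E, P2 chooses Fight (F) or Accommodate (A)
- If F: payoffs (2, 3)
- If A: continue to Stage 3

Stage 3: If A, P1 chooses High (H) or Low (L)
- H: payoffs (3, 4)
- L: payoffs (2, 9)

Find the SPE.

SPE: (O, A, H); Outcome (4, 4)

Work:
Stage 3: P1 chooses H (3 vs 2)
Stage 2: P2: F->3, A->4 (anticipating H). Choose A
Stage 1: P1: O->4, E->3 (anticipating A, H). Choose O
SPE path: O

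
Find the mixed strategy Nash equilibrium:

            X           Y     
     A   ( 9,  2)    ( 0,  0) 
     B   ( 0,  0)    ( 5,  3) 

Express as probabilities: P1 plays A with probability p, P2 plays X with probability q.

p = 0.6, q = 0.3571

Work:
Find probabilities that make opponent indifferent:
P2 chooses q to make P1 indifferent between A and B
P1 chooses p to make P2 indifferent between X and Y
Mixed NE: P1 plays (A: 0.6, B: 0.4), P2 plays (X: 0.3571, Y: 0.6429)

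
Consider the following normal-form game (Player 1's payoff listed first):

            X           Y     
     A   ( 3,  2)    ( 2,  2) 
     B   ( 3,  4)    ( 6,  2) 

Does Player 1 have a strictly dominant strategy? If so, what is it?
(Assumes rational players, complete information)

No strictly dominant strategy exists for Player 1

Work:
A strategy strictly dominates another if it gives a strictly higher payoff against every opponent action. Compare each pair of P1's strategies column-by-column:
  A vs B: [3 vs 3, 2 vs 6] → A does not strictly dominate B (column X: 3 ≤ 3)
  B vs A: [3 vs 3, 6 vs 2] → B does not strictly dominate A (column X: 3 ≤ 3)
No single strategy strictly dominates all others → no strictly dominant strategy.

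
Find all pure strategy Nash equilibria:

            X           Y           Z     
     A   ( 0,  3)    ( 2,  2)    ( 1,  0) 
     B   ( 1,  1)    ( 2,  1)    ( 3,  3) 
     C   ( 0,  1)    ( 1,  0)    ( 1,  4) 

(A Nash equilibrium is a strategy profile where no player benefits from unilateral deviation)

Nash equilibrium: (B, Z)

Work:
Best responses:
  P1 vs X: payoffs [0, 1, 0] → best response B (payoff 1)
  P1 vs Y: payoffs [2, 2, 1] → best response A/B (payoff 2)
  P1 vs Z: payoffs [1, 3, 1] → best response B (payoff 3)
  P2 vs A: payoffs [3, 2, 0] → best response X (payoff 3)
  P2 vs B: payoffs [1, 1, 3] → best response Z (payoff 3)
  P2 vs C: payoffs [1, 0, 4] → best response Z (payoff 4)
Mutual best responses: (B,Z) → Nash equilibria.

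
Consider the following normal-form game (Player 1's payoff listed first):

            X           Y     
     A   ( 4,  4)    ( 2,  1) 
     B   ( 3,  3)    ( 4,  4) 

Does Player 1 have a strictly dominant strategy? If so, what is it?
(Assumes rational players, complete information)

No strictly dominant strategy exists for Player 1

Work:
A strategy strictly dominates another if it gives a strictly higher payoff against every opponent action. Compare each pair of P1's strategies column-by-column:
  A vs B: [4 vs 3, 2 vs 4] → A does not strictly dominate B (column Y: 2 ≤ 4)
  B vs A: [3 vs 4, 4 vs 2] → B does not strictly dominate A (column X: 3 ≤ 4)
No single strategy strictly dominates all others → no strictly dominant strategy.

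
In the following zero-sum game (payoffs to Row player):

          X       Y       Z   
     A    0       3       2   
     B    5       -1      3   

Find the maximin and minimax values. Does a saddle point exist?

Maximin = 0, Minimax = 3, Saddle: False

Work:
Row minimums: [0, -1] → maximin = 0
Column maximums: [5, 3, 3] → minimax = 3
No saddle point (maximin ≠ minimax). Mixed strategy needed.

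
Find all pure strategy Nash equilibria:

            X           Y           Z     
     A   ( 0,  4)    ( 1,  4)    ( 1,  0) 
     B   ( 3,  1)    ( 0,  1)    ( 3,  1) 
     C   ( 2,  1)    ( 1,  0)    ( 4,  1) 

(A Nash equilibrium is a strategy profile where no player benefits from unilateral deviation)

Nash equilibrium: (A, Y), (B, X), (C, Z)

Work:
Best responses:
  P1 vs X: payoffs [0, 3, 2] → best response B (payoff 3)
  P1 vs Y: payoffs [1, 0, 1] → best response A/C (payoff 1)
  P1 vs Z: payoffs [1, 3, 4] → best response C (payoff 4)
  P2 vs A: payoffs [4, 4, 0] → best response X/Y (payoff 4)
  P2 vs B: payoffs [1, 1, 1] → best response X/Y/Z (payoff 1)
  P2 vs C: payoffs [1, 0, 1] → best response X/Z (payoff 1)
Mutual best responses: (A,Y), (B,X), (C,Z) → Nash equilibria.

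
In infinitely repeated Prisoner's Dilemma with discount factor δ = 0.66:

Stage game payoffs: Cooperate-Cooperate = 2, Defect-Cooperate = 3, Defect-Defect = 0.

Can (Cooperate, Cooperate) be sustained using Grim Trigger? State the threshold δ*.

δ* = 0.3333; since δ = 0.66 ≥ 0.3333, cooperation can be sustained

Work:
For Grim Trigger:
Cooperate forever: 2/(1-δ)
Defect then punished: 3 + 0·δ/(1-δ)
Need: 2/(1-δ) ≥ 3 + 0·δ/(1-δ)
Solving: δ ≥ (T-R)/(T-P) = (3-2)/(3-0) = 0.3333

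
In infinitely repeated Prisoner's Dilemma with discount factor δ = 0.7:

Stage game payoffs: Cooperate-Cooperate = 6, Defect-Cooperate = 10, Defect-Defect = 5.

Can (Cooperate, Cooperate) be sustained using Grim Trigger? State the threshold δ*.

δ* = 0.8; since δ = 0.7 < 0.8, cooperation cannot be sustained

Work:
For Grim Trigger:
Cooperate forever: 6/(1-δ)
Defect then punished: 10 + 5·δ/(1-δ)
Need: 6/(1-δ) ≥ 10 + 5·δ/(1-δ)
Solving: δ ≥ (T-R)/(T-P) = (10-6)/(10-5) = 0.8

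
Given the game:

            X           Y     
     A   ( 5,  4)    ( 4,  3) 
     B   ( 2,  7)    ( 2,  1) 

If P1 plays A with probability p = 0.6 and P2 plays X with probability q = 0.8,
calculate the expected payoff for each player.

E[P1] = 3.68, E[P2] = 4.6

Work:
E[P1] = p·q·π₁(A,X) + p·(1-q)·π₁(A,Y) + (1-p)·q·π₁(B,X) + (1-p)·(1-q)·π₁(B,Y)
= 0.6·0.8·5 + 0.6·0.2·4 + 0.4·0.8·2 + 0.4·0.2·2
= 3.68

E[P2] = 4.6 (similar calculation)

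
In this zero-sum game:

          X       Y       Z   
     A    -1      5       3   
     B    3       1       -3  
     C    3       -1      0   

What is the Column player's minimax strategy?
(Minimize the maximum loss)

Column should play X or Z (all achieve the minimum), value = 3

Work:
Column player minimizes Row's maximum payoff:
Column X: max payoff to Row = 3
Column Y: max payoff to Row = 5
Column Z: max payoff to Row = 3
Minimum is 3, achieved by columns X, Z (tied).
Each of X or Z is a minimax strategy.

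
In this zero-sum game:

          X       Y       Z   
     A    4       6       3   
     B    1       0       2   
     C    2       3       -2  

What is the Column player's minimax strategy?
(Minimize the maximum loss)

Column should play Z, value = 3

Work:
Column player minimizes Row's maximum payoff:
Column X: max payoff to Row = 4
Column Y: max payoff to Row = 6
Column Z: max payoff to Row = 3
Minimum is 3, achieved by column Z.
Minimax strategy: Z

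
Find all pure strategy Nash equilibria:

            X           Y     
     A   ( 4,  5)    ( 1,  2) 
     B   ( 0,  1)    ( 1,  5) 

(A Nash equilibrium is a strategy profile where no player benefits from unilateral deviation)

Nash equilibrium: (A, X), (B, Y)

Work:
Best responses:
  P1 vs X: payoffs [4, 0] → best response A (payoff 4)
  P1 vs Y: payoffs [1, 1] → best response A/B (payoff 1)
  P2 vs A: payoffs [5, 2] → best response X (payoff 5)
  P2 vs B: payoffs [1, 5] → best response Y (payoff 5)
Mutual best responses: (A,X), (B,Y) → Nash equilibria.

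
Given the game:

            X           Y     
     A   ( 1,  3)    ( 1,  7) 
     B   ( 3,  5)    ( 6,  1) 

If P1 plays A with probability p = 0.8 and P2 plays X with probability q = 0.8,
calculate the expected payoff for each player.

E[P1] = 1.52, E[P2] = 3.88

Work:
E[P1] = p·q·π₁(A,X) + p·(1-q)·π₁(A,Y) + (1-p)·q·π₁(B,X) + (1-p)·(1-q)·π₁(B,Y)
= 0.8·0.8·1 + 0.8·0.2·1 + 0.2·0.8·3 + 0.2·0.2·6
= 1.52

E[P2] = 3.88 (similar calculation)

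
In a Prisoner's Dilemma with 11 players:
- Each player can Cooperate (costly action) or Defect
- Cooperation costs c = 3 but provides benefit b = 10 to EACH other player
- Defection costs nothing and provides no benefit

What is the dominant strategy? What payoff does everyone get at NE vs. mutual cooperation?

Dominant: Defect; NE payoff = 0; Coop payoff = 97

Work:
Defect dominates (saves cost c = 3, benefit to others is external)
NE: All defect → everyone gets 0
If all cooperate: each receives (10)×10 - 3 = 97
Social dilemma: 97 > 0 but NE gives 0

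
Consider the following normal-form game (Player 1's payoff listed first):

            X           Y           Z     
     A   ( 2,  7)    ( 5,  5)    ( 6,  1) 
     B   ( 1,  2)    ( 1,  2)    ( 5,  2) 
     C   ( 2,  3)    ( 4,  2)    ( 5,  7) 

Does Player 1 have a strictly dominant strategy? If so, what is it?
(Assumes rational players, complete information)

No strictly dominant strategy exists for Player 1

Work:
A strategy strictly dominates another if it gives a strictly higher payoff against every opponent action. Compare each pair of P1's strategies column-by-column:
  A vs B: [2 vs 1, 5 vs 1, 6 vs 5] → A strictly dominates B
  A vs C: [2 vs 2, 5 vs 4, 6 vs 5] → A does not strictly dominate C (column X: 2 ≤ 2)
  B vs A: [1 vs 2, 1 vs 5, 5 vs 6] → B does not strictly dominate A (column X: 1 ≤ 2)
  B vs C: [1 vs 2, 1 vs 4, 5 vs 5] → B does not strictly dominate C (column X: 1 ≤ 2)
  C vs A: [2 vs 2, 4 vs 5, 5 vs 6] → C does not strictly dominate A (column X: 2 ≤ 2)
  C vs B: [2 vs 1, 4 vs 1, 5 vs 5] → C does not strictly dominate B (column Z: 5 ≤ 5)
No single strategy strictly dominates all others → no strictly dominant strategy.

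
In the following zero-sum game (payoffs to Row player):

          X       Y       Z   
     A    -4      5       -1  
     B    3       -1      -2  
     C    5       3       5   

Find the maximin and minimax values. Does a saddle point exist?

Maximin = 3, Minimax = 5, Saddle: False

Work:
Row minimums: [-4, -2, 3] → maximin = 3
Column maximums: [5, 5, 5] → minimax = 5
No saddle point (maximin ≠ minimax). Mixed strategy needed.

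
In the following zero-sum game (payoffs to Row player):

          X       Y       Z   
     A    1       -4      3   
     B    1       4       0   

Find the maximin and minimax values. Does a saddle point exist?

Maximin = 0, Minimax = 1, Saddle: False

Work:
Row minimums: [-4, 0] → maximin = 0
Column maximums: [1, 4, 3] → minimax = 1
No saddle point (maximin ≠ minimax). Mixed strategy needed.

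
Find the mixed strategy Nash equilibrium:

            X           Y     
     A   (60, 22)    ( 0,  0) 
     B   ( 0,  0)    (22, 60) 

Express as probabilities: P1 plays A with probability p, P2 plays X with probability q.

p = 0.7317, q = 0.2683

Work:
Find probabilities that make opponent indifferent:
P2 chooses q to make P1 indifferent between A and B
P1 chooses p to make P2 indifferent between X and Y
Mixed NE: P1 plays (A: 0.7317, B: 0.2683), P2 plays (X: 0.2683, Y: 0.7317)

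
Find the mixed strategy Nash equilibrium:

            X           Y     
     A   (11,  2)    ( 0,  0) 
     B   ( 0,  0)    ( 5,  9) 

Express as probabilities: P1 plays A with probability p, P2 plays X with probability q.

p = 0.8182, q = 0.3125

Work:
Find probabilities that make opponent indifferent:
P2 chooses q to make P1 indifferent between A and B
P1 chooses p to make P2 indifferent between X and Y
Mixed NE: P1 plays (A: 0.8182, B: 0.1818), P2 plays (X: 0.3125, Y: 0.6875)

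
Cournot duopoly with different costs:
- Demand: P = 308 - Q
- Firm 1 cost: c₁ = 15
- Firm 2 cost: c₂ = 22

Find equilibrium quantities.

q₁* = 100.0, q₂* = 93.0

Work:
Reaction: q₁ = (308 - 15 - q₂)/2
Reaction: q₂ = (308 - 22 - q₁)/2
Solve simultaneously:
q₁* = (308 - 2×15 + 22)/3 = 100.0
q₂* = (308 - 2×22 + 15)/3 = 93.0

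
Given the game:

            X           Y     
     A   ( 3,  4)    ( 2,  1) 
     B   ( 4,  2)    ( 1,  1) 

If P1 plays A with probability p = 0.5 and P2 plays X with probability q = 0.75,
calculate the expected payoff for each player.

E[P1] = 3.0, E[P2] = 2.5

Work:
E[P1] = p·q·π₁(A,X) + p·(1-q)·π₁(A,Y) + (1-p)·q·π₁(B,X) + (1-p)·(1-q)·π₁(B,Y)
= 0.5·0.75·3 + 0.5·0.25·2 + 0.5·0.75·4 + 0.5·0.25·1
= 3.0

E[P2] = 2.5 (similar calculation)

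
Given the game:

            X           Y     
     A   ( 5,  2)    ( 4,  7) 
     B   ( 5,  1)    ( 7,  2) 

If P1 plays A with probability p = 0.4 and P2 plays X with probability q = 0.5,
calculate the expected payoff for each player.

E[P1] = 5.4, E[P2] = 2.7

Work:
E[P1] = p·q·π₁(A,X) + p·(1-q)·π₁(A,Y) + (1-p)·q·π₁(B,X) + (1-p)·(1-q)·π₁(B,Y)
= 0.4·0.5·5 + 0.4·0.5·4 + 0.6·0.5·5 + 0.6·0.5·7
= 5.4

E[P2] = 2.7 (similar calculation)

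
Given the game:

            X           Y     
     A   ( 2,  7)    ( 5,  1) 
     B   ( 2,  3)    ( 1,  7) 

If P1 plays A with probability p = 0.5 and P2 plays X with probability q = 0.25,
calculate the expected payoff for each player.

E[P1] = 2.75, E[P2] = 4.25

Work:
E[P1] = p·q·π₁(A,X) + p·(1-q)·π₁(A,Y) + (1-p)·q·π₁(B,X) + (1-p)·(1-q)·π₁(B,Y)
= 0.5·0.25·2 + 0.5·0.75·5 + 0.5·0.25·2 + 0.5·0.75·1
= 2.75

E[P2] = 4.25 (similar calculation)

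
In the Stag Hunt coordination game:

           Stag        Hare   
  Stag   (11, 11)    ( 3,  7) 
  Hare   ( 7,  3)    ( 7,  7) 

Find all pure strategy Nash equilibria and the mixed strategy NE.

Pure NE: (Stag, Stag) and (Hare, Hare); Mixed NE: p = 0.5, q = 0.5

Work:
Check pure NE:
(Stag, Stag): (11, 11) - no unilateral deviation beneficial
(Hare, Hare): (7, 7) - no unilateral deviation beneficial
Mixed NE: P1 plays Stag with p = 0.5, P2 plays Stag with q = 0.5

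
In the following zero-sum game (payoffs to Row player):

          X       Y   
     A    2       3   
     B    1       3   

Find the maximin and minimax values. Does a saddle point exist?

Maximin = 2, Minimax = 2, Saddle: True

Work:
Row minimums: [2, 1] → maximin = 2
Column maximums: [2, 3] → minimax = 2
Saddle point exists! Game value = 2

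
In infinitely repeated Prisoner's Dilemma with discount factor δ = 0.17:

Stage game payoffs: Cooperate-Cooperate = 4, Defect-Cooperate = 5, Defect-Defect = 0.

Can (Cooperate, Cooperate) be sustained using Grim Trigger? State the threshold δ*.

δ* = 0.2; since δ = 0.17 < 0.2, cooperation cannot be sustained

Work:
For Grim Trigger:
Cooperate forever: 4/(1-δ)
Defect then punished: 5 + 0·δ/(1-δ)
Need: 4/(1-δ) ≥ 5 + 0·δ/(1-δ)
Solving: δ ≥ (T-R)/(T-P) = (5-4)/(5-0) = 0.2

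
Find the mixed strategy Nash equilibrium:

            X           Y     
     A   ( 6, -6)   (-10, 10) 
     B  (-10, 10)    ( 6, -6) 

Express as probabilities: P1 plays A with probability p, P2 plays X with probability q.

p = 0.5, q = 0.5

Work:
Find probabilities that make opponent indifferent:
P2 chooses q to make P1 indifferent between A and B
P1 chooses p to make P2 indifferent between X and Y
Mixed NE: P1 plays (A: 0.5, B: 0.5), P2 plays (X: 0.5, Y: 0.5)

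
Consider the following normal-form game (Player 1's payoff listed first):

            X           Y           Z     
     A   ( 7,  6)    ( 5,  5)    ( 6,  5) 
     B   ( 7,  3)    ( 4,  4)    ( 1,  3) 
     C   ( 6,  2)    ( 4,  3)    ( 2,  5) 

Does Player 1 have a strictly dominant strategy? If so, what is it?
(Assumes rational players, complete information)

No strictly dominant strategy exists for Player 1

Work:
A strategy strictly dominates another if it gives a strictly higher payoff against every opponent action. Compare each pair of P1's strategies column-by-column:
  A vs B: [7 vs 7, 5 vs 4, 6 vs 1] → A does not strictly dominate B (column X: 7 ≤ 7)
  A vs C: [7 vs 6, 5 vs 4, 6 vs 2] → A strictly dominates C
  B vs A: [7 vs 7, 4 vs 5, 1 vs 6] → B does not strictly dominate A (column X: 7 ≤ 7)
  B vs C: [7 vs 6, 4 vs 4, 1 vs 2] → B does not strictly dominate C (column Y: 4 ≤ 4)
  C vs A: [6 vs 7, 4 vs 5, 2 vs 6] → C does not strictly dominate A (column X: 6 ≤ 7)
  C vs B: [6 vs 7, 4 vs 4, 2 vs 1] → C does not strictly dominate B (column X: 6 ≤ 7)
No single strategy strictly dominates all others → no strictly dominant strategy.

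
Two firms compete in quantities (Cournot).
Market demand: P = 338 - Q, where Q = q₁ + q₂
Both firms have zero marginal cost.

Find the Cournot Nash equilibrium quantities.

q₁* = q₂* = 112.67; P* = 112.67

Work:
Profit: π_i = P·q_i = (a - q_i - q_j)·q_i
FOC: ∂π_i/∂q_i = a - 2q_i - q_j = 0
Reaction function: q_i = (338 - q_j)/2
Symmetry: q* = 338/3 = 112.67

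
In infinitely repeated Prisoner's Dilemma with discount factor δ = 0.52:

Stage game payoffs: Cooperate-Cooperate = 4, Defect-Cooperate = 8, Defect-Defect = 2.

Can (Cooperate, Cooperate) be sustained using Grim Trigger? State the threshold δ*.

δ* = 0.6667; since δ = 0.52 < 0.6667, cooperation cannot be sustained

Work:
For Grim Trigger:
Cooperate forever: 4/(1-δ)
Defect then punished: 8 + 2·δ/(1-δ)
Need: 4/(1-δ) ≥ 8 + 2·δ/(1-δ)
Solving: δ ≥ (T-R)/(T-P) = (8-4)/(8-2) = 0.6667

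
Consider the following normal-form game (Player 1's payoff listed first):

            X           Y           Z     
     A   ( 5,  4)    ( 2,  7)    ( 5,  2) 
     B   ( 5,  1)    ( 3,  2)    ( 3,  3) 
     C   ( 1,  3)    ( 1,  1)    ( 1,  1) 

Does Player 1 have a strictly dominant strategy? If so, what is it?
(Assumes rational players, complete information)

No strictly dominant strategy exists for Player 1

Work:
A strategy strictly dominates another if it gives a strictly higher payoff against every opponent action. Compare each pair of P1's strategies column-by-column:
  A vs B: [5 vs 5, 2 vs 3, 5 vs 3] → A does not strictly dominate B (column X: 5 ≤ 5)
  A vs C: [5 vs 1, 2 vs 1, 5 vs 1] → A strictly dominates C
  B vs A: [5 vs 5, 3 vs 2, 3 vs 5] → B does not strictly dominate A (column X: 5 ≤ 5)
  B vs C: [5 vs 1, 3 vs 1, 3 vs 1] → B strictly dominates C
  C vs A: [1 vs 5, 1 vs 2, 1 vs 5] → C does not strictly dominate A (column X: 1 ≤ 5)
  C vs B: [1 vs 5, 1 vs 3, 1 vs 3] → C does not strictly dominate B (column X: 1 ≤ 5)
No single strategy strictly dominates all others → no strictly dominant strategy.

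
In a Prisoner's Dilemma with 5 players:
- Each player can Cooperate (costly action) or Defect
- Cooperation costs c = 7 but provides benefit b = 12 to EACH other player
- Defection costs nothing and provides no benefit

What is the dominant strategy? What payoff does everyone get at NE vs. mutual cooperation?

Dominant: Defect; NE payoff = 0; Coop payoff = 41

Work:
Defect dominates (saves cost c = 7, benefit to others is external)
NE: All defect → everyone gets 0
If all cooperate: each receives (4)×12 - 7 = 41
Social dilemma: 41 > 0 but NE gives 0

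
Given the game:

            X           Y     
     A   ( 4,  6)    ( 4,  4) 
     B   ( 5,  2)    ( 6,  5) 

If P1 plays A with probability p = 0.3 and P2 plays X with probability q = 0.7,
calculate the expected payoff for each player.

E[P1] = 4.91, E[P2] = 3.65

Work:
E[P1] = p·q·π₁(A,X) + p·(1-q)·π₁(A,Y) + (1-p)·q·π₁(B,X) + (1-p)·(1-q)·π₁(B,Y)
= 0.3·0.7·4 + 0.3·0.3·4 + 0.7·0.7·5 + 0.7·0.3·6
= 4.91

E[P2] = 3.65 (similar calculation)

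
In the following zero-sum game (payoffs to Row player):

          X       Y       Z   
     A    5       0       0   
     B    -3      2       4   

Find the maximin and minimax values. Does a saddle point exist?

Maximin = 0, Minimax = 2, Saddle: False

Work:
Row minimums: [0, -3] → maximin = 0
Column maximums: [5, 2, 4] → minimax = 2
No saddle point (maximin ≠ minimax). Mixed strategy needed.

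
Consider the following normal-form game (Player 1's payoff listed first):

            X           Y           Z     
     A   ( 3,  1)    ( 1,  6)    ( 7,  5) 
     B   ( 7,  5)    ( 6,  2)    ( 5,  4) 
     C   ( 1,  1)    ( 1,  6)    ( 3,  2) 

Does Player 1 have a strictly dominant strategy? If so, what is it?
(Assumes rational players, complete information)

No strictly dominant strategy exists for Player 1

Work:
A strategy strictly dominates another if it gives a strictly higher payoff against every opponent action. Compare each pair of P1's strategies column-by-column:
  A vs B: [3 vs 7, 1 vs 6, 7 vs 5] → A does not strictly dominate B (column X: 3 ≤ 7)
  A vs C: [3 vs 1, 1 vs 1, 7 vs 3] → A does not strictly dominate C (column Y: 1 ≤ 1)
  B vs A: [7 vs 3, 6 vs 1, 5 vs 7] → B does not strictly dominate A (column Z: 5 ≤ 7)
  B vs C: [7 vs 1, 6 vs 1, 5 vs 3] → B strictly dominates C
  C vs A: [1 vs 3, 1 vs 1, 3 vs 7] → C does not strictly dominate A (column X: 1 ≤ 3)
  C vs B: [1 vs 7, 1 vs 6, 3 vs 5] → C does not strictly dominate B (column X: 1 ≤ 7)
No single strategy strictly dominates all others → no strictly dominant strategy.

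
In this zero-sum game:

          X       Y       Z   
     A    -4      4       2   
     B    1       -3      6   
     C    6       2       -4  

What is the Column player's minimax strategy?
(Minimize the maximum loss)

Column should play Y, value = 4

Work:
Column player minimizes Row's maximum payoff:
Column X: max payoff to Row = 6
Column Y: max payoff to Row = 4
Column Z: max payoff to Row = 6
Minimum is 4, achieved by column Y.
Minimax strategy: Y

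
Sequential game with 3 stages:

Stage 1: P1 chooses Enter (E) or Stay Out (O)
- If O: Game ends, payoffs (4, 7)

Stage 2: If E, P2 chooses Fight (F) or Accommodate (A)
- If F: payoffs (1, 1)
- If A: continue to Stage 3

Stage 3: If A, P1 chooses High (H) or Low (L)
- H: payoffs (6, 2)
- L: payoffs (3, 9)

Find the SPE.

SPE: (E, A, H); Outcome (6, 2)

Work:
Stage 3: P1 chooses H (6 vs 3)
Stage 2: P2: F->1, A->2 (anticipating H). Choose A
Stage 1: P1: O->4, E->6 (anticipating A, H). Choose E
SPE path: E -> A -> H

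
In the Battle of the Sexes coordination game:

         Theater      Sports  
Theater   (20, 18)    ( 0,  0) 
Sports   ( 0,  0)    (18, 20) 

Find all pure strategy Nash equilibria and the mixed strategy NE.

Pure NE: (Theater, Theater) and (Sports, Sports); Mixed NE: p = 0.5263, q = 0.4737

Work:
Check pure NE:
(Theater, Theater): (20, 18) - no unilateral deviation beneficial
(Sports, Sports): (18, 20) - no unilateral deviation beneficial
Mixed NE: P1 plays Theater with p = 0.5263, P2 plays Theater with q = 0.4737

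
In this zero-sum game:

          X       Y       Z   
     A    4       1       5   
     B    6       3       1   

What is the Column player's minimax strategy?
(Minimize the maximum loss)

Column should play Y, value = 3

Work:
Column player minimizes Row's maximum payoff:
Column X: max payoff to Row = 6
Column Y: max payoff to Row = 3
Column Z: max payoff to Row = 5
Minimum is 3, achieved by column Y.
Minimax strategy: Y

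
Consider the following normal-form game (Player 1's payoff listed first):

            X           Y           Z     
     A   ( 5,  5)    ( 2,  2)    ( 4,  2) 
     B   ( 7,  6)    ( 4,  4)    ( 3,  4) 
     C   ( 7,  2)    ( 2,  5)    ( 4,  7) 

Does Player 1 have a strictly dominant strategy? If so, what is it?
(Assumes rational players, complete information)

No strictly dominant strategy exists for Player 1

Work:
A strategy strictly dominates another if it gives a strictly higher payoff against every opponent action. Compare each pair of P1's strategies column-by-column:
  A vs B: [5 vs 7, 2 vs 4, 4 vs 3] → A does not strictly dominate B (column X: 5 ≤ 7)
  A vs C: [5 vs 7, 2 vs 2, 4 vs 4] → A does not strictly dominate C (column X: 5 ≤ 7)
  B vs A: [7 vs 5, 4 vs 2, 3 vs 4] → B does not strictly dominate A (column Z: 3 ≤ 4)
  B vs C: [7 vs 7, 4 vs 2, 3 vs 4] → B does not strictly dominate C (column X: 7 ≤ 7)
  C vs A: [7 vs 5, 2 vs 2, 4 vs 4] → C does not strictly dominate A (column Y: 2 ≤ 2)
  C vs B: [7 vs 7, 2 vs 4, 4 vs 3] → C does not strictly dominate B (column X: 7 ≤ 7)
No single strategy strictly dominates all others → no strictly dominant strategy.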